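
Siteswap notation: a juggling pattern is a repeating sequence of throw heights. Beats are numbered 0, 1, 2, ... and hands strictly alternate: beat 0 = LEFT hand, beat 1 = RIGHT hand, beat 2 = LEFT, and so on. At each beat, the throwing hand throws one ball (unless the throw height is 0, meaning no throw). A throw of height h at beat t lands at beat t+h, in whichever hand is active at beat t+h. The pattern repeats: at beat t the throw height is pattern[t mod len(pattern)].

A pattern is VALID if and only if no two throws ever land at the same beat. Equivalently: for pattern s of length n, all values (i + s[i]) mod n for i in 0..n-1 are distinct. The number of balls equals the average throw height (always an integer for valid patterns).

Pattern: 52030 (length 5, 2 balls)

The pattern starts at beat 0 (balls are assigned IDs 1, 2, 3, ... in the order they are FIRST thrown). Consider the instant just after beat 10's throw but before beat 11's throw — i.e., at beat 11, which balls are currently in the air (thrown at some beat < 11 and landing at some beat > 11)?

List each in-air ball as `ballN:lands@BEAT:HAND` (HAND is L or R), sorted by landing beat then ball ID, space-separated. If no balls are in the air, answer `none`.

Answer: ball1:lands@15:R

Derivation:
Beat 0 (L): throw ball1 h=5 -> lands@5:R; in-air after throw: [b1@5:R]
Beat 1 (R): throw ball2 h=2 -> lands@3:R; in-air after throw: [b2@3:R b1@5:R]
Beat 3 (R): throw ball2 h=3 -> lands@6:L; in-air after throw: [b1@5:R b2@6:L]
Beat 5 (R): throw ball1 h=5 -> lands@10:L; in-air after throw: [b2@6:L b1@10:L]
Beat 6 (L): throw ball2 h=2 -> lands@8:L; in-air after throw: [b2@8:L b1@10:L]
Beat 8 (L): throw ball2 h=3 -> lands@11:R; in-air after throw: [b1@10:L b2@11:R]
Beat 10 (L): throw ball1 h=5 -> lands@15:R; in-air after throw: [b2@11:R b1@15:R]
Beat 11 (R): throw ball2 h=2 -> lands@13:R; in-air after throw: [b2@13:R b1@15:R]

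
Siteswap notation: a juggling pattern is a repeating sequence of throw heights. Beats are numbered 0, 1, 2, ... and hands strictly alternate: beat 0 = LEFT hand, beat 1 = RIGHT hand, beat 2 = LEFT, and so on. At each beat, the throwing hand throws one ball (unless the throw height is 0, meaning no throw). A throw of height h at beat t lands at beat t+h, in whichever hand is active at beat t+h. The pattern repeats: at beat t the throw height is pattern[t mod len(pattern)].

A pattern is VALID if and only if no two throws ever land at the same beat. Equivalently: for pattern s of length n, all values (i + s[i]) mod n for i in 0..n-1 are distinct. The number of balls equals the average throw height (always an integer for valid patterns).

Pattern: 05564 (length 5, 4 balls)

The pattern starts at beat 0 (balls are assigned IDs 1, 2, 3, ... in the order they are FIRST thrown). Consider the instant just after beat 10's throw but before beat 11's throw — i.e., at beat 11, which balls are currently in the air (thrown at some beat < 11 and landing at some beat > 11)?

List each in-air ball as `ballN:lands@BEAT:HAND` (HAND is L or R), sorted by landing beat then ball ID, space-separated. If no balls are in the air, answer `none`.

Beat 1 (R): throw ball1 h=5 -> lands@6:L; in-air after throw: [b1@6:L]
Beat 2 (L): throw ball2 h=5 -> lands@7:R; in-air after throw: [b1@6:L b2@7:R]
Beat 3 (R): throw ball3 h=6 -> lands@9:R; in-air after throw: [b1@6:L b2@7:R b3@9:R]
Beat 4 (L): throw ball4 h=4 -> lands@8:L; in-air after throw: [b1@6:L b2@7:R b4@8:L b3@9:R]
Beat 6 (L): throw ball1 h=5 -> lands@11:R; in-air after throw: [b2@7:R b4@8:L b3@9:R b1@11:R]
Beat 7 (R): throw ball2 h=5 -> lands@12:L; in-air after throw: [b4@8:L b3@9:R b1@11:R b2@12:L]
Beat 8 (L): throw ball4 h=6 -> lands@14:L; in-air after throw: [b3@9:R b1@11:R b2@12:L b4@14:L]
Beat 9 (R): throw ball3 h=4 -> lands@13:R; in-air after throw: [b1@11:R b2@12:L b3@13:R b4@14:L]
Beat 11 (R): throw ball1 h=5 -> lands@16:L; in-air after throw: [b2@12:L b3@13:R b4@14:L b1@16:L]

Answer: ball2:lands@12:L ball3:lands@13:R ball4:lands@14:L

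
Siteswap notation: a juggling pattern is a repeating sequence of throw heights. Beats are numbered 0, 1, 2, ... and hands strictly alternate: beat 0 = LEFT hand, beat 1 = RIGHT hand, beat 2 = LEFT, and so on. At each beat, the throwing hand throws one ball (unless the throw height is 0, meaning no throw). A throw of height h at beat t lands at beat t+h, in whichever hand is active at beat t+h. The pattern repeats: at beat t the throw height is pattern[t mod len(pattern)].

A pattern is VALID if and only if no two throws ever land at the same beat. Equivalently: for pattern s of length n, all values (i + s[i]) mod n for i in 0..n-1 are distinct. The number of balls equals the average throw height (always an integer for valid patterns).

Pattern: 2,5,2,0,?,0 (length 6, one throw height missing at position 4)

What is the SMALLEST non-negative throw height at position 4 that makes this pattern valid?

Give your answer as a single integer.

i=0: (0 + 2) mod 6 = 2
i=1: (1 + 5) mod 6 = 0
i=2: (2 + 2) mod 6 = 4
i=3: (3 + 0) mod 6 = 3
i=4: s[i]=? (unknown)
i=5: (5 + 0) mod 6 = 5
Known residues: [0, 2, 3, 4, 5]; need a permutation of 0..5, so missing residue r = 1
Need (4 + s) mod 6 = 1; smallest s = (1 - 4) mod 6 = 3

Answer: 3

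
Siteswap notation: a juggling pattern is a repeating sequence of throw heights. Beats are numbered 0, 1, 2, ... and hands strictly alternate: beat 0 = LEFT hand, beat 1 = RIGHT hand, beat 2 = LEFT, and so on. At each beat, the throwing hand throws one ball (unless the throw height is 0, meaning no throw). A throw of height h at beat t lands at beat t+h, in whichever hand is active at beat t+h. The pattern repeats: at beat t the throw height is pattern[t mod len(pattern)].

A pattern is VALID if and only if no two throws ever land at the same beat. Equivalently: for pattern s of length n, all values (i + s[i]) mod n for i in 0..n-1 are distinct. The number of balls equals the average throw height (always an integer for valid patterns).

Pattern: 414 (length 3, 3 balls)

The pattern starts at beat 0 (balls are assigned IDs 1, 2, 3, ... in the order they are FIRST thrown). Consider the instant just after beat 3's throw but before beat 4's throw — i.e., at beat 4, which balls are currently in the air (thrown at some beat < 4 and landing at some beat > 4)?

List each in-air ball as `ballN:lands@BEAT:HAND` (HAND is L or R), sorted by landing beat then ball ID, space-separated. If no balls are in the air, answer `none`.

Beat 0 (L): throw ball1 h=4 -> lands@4:L; in-air after throw: [b1@4:L]
Beat 1 (R): throw ball2 h=1 -> lands@2:L; in-air after throw: [b2@2:L b1@4:L]
Beat 2 (L): throw ball2 h=4 -> lands@6:L; in-air after throw: [b1@4:L b2@6:L]
Beat 3 (R): throw ball3 h=4 -> lands@7:R; in-air after throw: [b1@4:L b2@6:L b3@7:R]
Beat 4 (L): throw ball1 h=1 -> lands@5:R; in-air after throw: [b1@5:R b2@6:L b3@7:R]

Answer: ball2:lands@6:L ball3:lands@7:R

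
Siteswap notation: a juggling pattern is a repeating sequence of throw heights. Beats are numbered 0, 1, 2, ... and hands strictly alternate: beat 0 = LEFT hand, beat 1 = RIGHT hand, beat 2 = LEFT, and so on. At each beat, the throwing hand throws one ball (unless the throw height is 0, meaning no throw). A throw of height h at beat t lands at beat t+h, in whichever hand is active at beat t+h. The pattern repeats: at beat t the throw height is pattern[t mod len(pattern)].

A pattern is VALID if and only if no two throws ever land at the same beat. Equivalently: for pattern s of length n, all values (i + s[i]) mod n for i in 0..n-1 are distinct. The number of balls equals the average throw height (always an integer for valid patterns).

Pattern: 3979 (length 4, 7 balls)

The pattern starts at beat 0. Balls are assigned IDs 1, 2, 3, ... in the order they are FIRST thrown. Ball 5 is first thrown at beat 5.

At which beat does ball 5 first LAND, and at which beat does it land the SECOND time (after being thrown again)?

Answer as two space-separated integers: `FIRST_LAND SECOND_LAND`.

Answer: 14 21

Derivation:
Beat 0 (L): throw ball1 h=3 -> lands@3:R; in-air after throw: [b1@3:R]
Beat 1 (R): throw ball2 h=9 -> lands@10:L; in-air after throw: [b1@3:R b2@10:L]
Beat 2 (L): throw ball3 h=7 -> lands@9:R; in-air after throw: [b1@3:R b3@9:R b2@10:L]
Beat 3 (R): throw ball1 h=9 -> lands@12:L; in-air after throw: [b3@9:R b2@10:L b1@12:L]
Beat 4 (L): throw ball4 h=3 -> lands@7:R; in-air after throw: [b4@7:R b3@9:R b2@10:L b1@12:L]
Beat 5 (R): throw ball5 h=9 -> lands@14:L; in-air after throw: [b4@7:R b3@9:R b2@10:L b1@12:L b5@14:L]
Beat 6 (L): throw ball6 h=7 -> lands@13:R; in-air after throw: [b4@7:R b3@9:R b2@10:L b1@12:L b6@13:R b5@14:L]
Beat 7 (R): throw ball4 h=9 -> lands@16:L; in-air after throw: [b3@9:R b2@10:L b1@12:L b6@13:R b5@14:L b4@16:L]
Beat 8 (L): throw ball7 h=3 -> lands@11:R; in-air after throw: [b3@9:R b2@10:L b7@11:R b1@12:L b6@13:R b5@14:L b4@16:L]
Beat 9 (R): throw ball3 h=9 -> lands@18:L; in-air after throw: [b2@10:L b7@11:R b1@12:L b6@13:R b5@14:L b4@16:L b3@18:L]
Beat 10 (L): throw ball2 h=7 -> lands@17:R; in-air after throw: [b7@11:R b1@12:L b6@13:R b5@14:L b4@16:L b2@17:R b3@18:L]
Beat 11 (R): throw ball7 h=9 -> lands@20:L; in-air after throw: [b1@12:L b6@13:R b5@14:L b4@16:L b2@17:R b3@18:L b7@20:L]
Beat 12 (L): throw ball1 h=3 -> lands@15:R; in-air after throw: [b6@13:R b5@14:L b1@15:R b4@16:L b2@17:R b3@18:L b7@20:L]
Beat 13 (R): throw ball6 h=9 -> lands@22:L; in-air after throw: [b5@14:L b1@15:R b4@16:L b2@17:R b3@18:L b7@20:L b6@22:L]
Beat 14 (L): throw ball5 h=7 -> lands@21:R; in-air after throw: [b1@15:R b4@16:L b2@17:R b3@18:L b7@20:L b5@21:R b6@22:L]
Beat 15 (R): throw ball1 h=9 -> lands@24:L; in-air after throw: [b4@16:L b2@17:R b3@18:L b7@20:L b5@21:R b6@22:L b1@24:L]
Beat 16 (L): throw ball4 h=3 -> lands@19:R; in-air after throw: [b2@17:R b3@18:L b4@19:R b7@20:L b5@21:R b6@22:L b1@24:L]
Beat 17 (R): throw ball2 h=9 -> lands@26:L; in-air after throw: [b3@18:L b4@19:R b7@20:L b5@21:R b6@22:L b1@24:L b2@26:L]
Beat 18 (L): throw ball3 h=7 -> lands@25:R; in-air after throw: [b4@19:R b7@20:L b5@21:R b6@22:L b1@24:L b3@25:R b2@26:L]
Beat 19 (R): throw ball4 h=9 -> lands@28:L; in-air after throw: [b7@20:L b5@21:R b6@22:L b1@24:L b3@25:R b2@26:L b4@28:L]
Ball 5: thrown@5 h=9 -> first land @14; rethrown@14 h=7 -> second land @21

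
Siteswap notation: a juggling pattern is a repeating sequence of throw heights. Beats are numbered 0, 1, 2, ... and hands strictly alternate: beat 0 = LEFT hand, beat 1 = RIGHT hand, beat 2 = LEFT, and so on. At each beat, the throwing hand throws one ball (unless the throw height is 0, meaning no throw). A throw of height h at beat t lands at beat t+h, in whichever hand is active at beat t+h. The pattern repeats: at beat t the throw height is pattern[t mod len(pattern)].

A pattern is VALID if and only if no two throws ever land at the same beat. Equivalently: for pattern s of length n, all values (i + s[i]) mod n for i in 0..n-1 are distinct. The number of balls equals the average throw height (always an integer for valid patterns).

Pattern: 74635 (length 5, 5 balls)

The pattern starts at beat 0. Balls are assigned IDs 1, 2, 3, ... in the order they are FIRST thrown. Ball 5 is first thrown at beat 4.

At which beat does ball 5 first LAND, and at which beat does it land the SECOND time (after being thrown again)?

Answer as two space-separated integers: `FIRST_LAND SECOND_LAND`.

Answer: 9 14

Derivation:
Beat 0 (L): throw ball1 h=7 -> lands@7:R; in-air after throw: [b1@7:R]
Beat 1 (R): throw ball2 h=4 -> lands@5:R; in-air after throw: [b2@5:R b1@7:R]
Beat 2 (L): throw ball3 h=6 -> lands@8:L; in-air after throw: [b2@5:R b1@7:R b3@8:L]
Beat 3 (R): throw ball4 h=3 -> lands@6:L; in-air after throw: [b2@5:R b4@6:L b1@7:R b3@8:L]
Beat 4 (L): throw ball5 h=5 -> lands@9:R; in-air after throw: [b2@5:R b4@6:L b1@7:R b3@8:L b5@9:R]
Beat 5 (R): throw ball2 h=7 -> lands@12:L; in-air after throw: [b4@6:L b1@7:R b3@8:L b5@9:R b2@12:L]
Beat 6 (L): throw ball4 h=4 -> lands@10:L; in-air after throw: [b1@7:R b3@8:L b5@9:R b4@10:L b2@12:L]
Beat 7 (R): throw ball1 h=6 -> lands@13:R; in-air after throw: [b3@8:L b5@9:R b4@10:L b2@12:L b1@13:R]
Beat 8 (L): throw ball3 h=3 -> lands@11:R; in-air after throw: [b5@9:R b4@10:L b3@11:R b2@12:L b1@13:R]
Beat 9 (R): throw ball5 h=5 -> lands@14:L; in-air after throw: [b4@10:L b3@11:R b2@12:L b1@13:R b5@14:L]
Beat 10 (L): throw ball4 h=7 -> lands@17:R; in-air after throw: [b3@11:R b2@12:L b1@13:R b5@14:L b4@17:R]
Beat 11 (R): throw ball3 h=4 -> lands@15:R; in-air after throw: [b2@12:L b1@13:R b5@14:L b3@15:R b4@17:R]
Ball 5: thrown@4 h=5 -> first land @9; rethrown@9 h=5 -> second land @14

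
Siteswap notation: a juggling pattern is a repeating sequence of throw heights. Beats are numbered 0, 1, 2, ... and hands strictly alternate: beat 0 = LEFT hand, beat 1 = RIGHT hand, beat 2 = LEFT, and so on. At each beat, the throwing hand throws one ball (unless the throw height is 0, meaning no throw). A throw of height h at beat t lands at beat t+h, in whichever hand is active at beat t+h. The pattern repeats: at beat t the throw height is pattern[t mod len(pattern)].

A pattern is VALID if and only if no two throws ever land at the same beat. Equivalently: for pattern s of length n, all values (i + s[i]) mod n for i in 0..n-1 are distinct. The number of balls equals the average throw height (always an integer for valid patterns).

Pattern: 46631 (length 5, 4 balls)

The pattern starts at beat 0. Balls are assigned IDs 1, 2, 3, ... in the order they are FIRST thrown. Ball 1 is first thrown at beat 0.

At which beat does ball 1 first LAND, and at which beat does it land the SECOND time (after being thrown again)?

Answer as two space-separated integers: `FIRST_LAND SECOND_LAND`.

Answer: 4 5

Derivation:
Beat 0 (L): throw ball1 h=4 -> lands@4:L; in-air after throw: [b1@4:L]
Beat 1 (R): throw ball2 h=6 -> lands@7:R; in-air after throw: [b1@4:L b2@7:R]
Beat 2 (L): throw ball3 h=6 -> lands@8:L; in-air after throw: [b1@4:L b2@7:R b3@8:L]
Beat 3 (R): throw ball4 h=3 -> lands@6:L; in-air after throw: [b1@4:L b4@6:L b2@7:R b3@8:L]
Beat 4 (L): throw ball1 h=1 -> lands@5:R; in-air after throw: [b1@5:R b4@6:L b2@7:R b3@8:L]
Beat 5 (R): throw ball1 h=4 -> lands@9:R; in-air after throw: [b4@6:L b2@7:R b3@8:L b1@9:R]
Ball 1: thrown@0 h=4 -> first land @4; rethrown@4 h=1 -> second land @5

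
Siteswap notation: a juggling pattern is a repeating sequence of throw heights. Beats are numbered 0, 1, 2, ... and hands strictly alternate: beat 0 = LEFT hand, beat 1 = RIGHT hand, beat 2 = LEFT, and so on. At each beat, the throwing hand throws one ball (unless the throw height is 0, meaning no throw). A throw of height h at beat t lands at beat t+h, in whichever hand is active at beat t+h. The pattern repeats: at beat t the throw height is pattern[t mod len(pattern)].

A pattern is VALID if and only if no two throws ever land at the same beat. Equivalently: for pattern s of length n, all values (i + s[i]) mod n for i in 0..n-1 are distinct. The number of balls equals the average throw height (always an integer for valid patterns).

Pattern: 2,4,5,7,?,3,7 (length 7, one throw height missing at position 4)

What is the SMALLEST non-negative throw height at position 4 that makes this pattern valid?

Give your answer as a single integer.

i=0: (0 + 2) mod 7 = 2
i=1: (1 + 4) mod 7 = 5
i=2: (2 + 5) mod 7 = 0
i=3: (3 + 7) mod 7 = 3
i=4: s[i]=? (unknown)
i=5: (5 + 3) mod 7 = 1
i=6: (6 + 7) mod 7 = 6
Known residues: [0, 1, 2, 3, 5, 6]; need a permutation of 0..6, so missing residue r = 4
Need (4 + s) mod 7 = 4; smallest s = (4 - 4) mod 7 = 0

Answer: 0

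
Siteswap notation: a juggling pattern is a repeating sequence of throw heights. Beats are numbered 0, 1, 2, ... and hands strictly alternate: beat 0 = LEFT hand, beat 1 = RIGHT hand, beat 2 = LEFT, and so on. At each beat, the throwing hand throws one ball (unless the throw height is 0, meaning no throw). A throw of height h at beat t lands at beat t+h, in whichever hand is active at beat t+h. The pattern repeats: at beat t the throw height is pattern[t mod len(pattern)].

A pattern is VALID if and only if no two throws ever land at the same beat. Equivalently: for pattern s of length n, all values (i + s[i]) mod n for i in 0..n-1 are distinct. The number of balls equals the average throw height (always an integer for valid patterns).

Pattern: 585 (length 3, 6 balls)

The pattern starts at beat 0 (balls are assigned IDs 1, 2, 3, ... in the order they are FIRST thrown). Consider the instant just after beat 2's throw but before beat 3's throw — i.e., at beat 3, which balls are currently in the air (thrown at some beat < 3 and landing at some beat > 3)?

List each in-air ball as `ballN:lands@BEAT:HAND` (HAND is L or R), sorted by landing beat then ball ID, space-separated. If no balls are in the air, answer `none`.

Beat 0 (L): throw ball1 h=5 -> lands@5:R; in-air after throw: [b1@5:R]
Beat 1 (R): throw ball2 h=8 -> lands@9:R; in-air after throw: [b1@5:R b2@9:R]
Beat 2 (L): throw ball3 h=5 -> lands@7:R; in-air after throw: [b1@5:R b3@7:R b2@9:R]
Beat 3 (R): throw ball4 h=5 -> lands@8:L; in-air after throw: [b1@5:R b3@7:R b4@8:L b2@9:R]

Answer: ball1:lands@5:R ball3:lands@7:R ball2:lands@9:R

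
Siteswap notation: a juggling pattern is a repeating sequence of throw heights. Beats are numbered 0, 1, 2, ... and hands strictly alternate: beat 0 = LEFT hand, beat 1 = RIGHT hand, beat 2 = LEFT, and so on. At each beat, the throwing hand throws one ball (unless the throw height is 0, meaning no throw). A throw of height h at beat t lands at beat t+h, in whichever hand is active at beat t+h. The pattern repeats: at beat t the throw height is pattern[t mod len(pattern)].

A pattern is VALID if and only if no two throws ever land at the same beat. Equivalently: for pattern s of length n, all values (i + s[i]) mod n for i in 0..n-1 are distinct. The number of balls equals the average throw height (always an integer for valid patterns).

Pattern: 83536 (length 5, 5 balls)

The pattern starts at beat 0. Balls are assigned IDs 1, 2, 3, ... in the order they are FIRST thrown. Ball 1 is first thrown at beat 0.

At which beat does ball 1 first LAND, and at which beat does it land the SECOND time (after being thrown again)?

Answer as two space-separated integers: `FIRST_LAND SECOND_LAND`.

Answer: 8 11

Derivation:
Beat 0 (L): throw ball1 h=8 -> lands@8:L; in-air after throw: [b1@8:L]
Beat 1 (R): throw ball2 h=3 -> lands@4:L; in-air after throw: [b2@4:L b1@8:L]
Beat 2 (L): throw ball3 h=5 -> lands@7:R; in-air after throw: [b2@4:L b3@7:R b1@8:L]
Beat 3 (R): throw ball4 h=3 -> lands@6:L; in-air after throw: [b2@4:L b4@6:L b3@7:R b1@8:L]
Beat 4 (L): throw ball2 h=6 -> lands@10:L; in-air after throw: [b4@6:L b3@7:R b1@8:L b2@10:L]
Beat 5 (R): throw ball5 h=8 -> lands@13:R; in-air after throw: [b4@6:L b3@7:R b1@8:L b2@10:L b5@13:R]
Beat 6 (L): throw ball4 h=3 -> lands@9:R; in-air after throw: [b3@7:R b1@8:L b4@9:R b2@10:L b5@13:R]
Beat 7 (R): throw ball3 h=5 -> lands@12:L; in-air after throw: [b1@8:L b4@9:R b2@10:L b3@12:L b5@13:R]
Beat 8 (L): throw ball1 h=3 -> lands@11:R; in-air after throw: [b4@9:R b2@10:L b1@11:R b3@12:L b5@13:R]
Beat 9 (R): throw ball4 h=6 -> lands@15:R; in-air after throw: [b2@10:L b1@11:R b3@12:L b5@13:R b4@15:R]
Beat 10 (L): throw ball2 h=8 -> lands@18:L; in-air after throw: [b1@11:R b3@12:L b5@13:R b4@15:R b2@18:L]
Beat 11 (R): throw ball1 h=3 -> lands@14:L; in-air after throw: [b3@12:L b5@13:R b1@14:L b4@15:R b2@18:L]
Ball 1: thrown@0 h=8 -> first land @8; rethrown@8 h=3 -> second land @11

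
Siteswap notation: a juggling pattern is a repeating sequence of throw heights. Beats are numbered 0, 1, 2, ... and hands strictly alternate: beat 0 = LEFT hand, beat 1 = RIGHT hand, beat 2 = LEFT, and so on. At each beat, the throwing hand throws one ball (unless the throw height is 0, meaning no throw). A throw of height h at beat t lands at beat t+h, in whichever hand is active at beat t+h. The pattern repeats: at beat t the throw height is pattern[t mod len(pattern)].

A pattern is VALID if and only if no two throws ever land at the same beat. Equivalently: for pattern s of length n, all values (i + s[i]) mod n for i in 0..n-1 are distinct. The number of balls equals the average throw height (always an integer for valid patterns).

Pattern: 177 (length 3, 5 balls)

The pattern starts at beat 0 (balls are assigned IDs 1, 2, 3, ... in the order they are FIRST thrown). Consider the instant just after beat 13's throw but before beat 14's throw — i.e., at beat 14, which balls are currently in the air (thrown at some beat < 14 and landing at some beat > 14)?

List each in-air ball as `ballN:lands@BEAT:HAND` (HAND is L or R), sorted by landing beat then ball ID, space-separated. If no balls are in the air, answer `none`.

Beat 0 (L): throw ball1 h=1 -> lands@1:R; in-air after throw: [b1@1:R]
Beat 1 (R): throw ball1 h=7 -> lands@8:L; in-air after throw: [b1@8:L]
Beat 2 (L): throw ball2 h=7 -> lands@9:R; in-air after throw: [b1@8:L b2@9:R]
Beat 3 (R): throw ball3 h=1 -> lands@4:L; in-air after throw: [b3@4:L b1@8:L b2@9:R]
Beat 4 (L): throw ball3 h=7 -> lands@11:R; in-air after throw: [b1@8:L b2@9:R b3@11:R]
Beat 5 (R): throw ball4 h=7 -> lands@12:L; in-air after throw: [b1@8:L b2@9:R b3@11:R b4@12:L]
Beat 6 (L): throw ball5 h=1 -> lands@7:R; in-air after throw: [b5@7:R b1@8:L b2@9:R b3@11:R b4@12:L]
Beat 7 (R): throw ball5 h=7 -> lands@14:L; in-air after throw: [b1@8:L b2@9:R b3@11:R b4@12:L b5@14:L]
Beat 8 (L): throw ball1 h=7 -> lands@15:R; in-air after throw: [b2@9:R b3@11:R b4@12:L b5@14:L b1@15:R]
Beat 9 (R): throw ball2 h=1 -> lands@10:L; in-air after throw: [b2@10:L b3@11:R b4@12:L b5@14:L b1@15:R]
Beat 10 (L): throw ball2 h=7 -> lands@17:R; in-air after throw: [b3@11:R b4@12:L b5@14:L b1@15:R b2@17:R]
Beat 11 (R): throw ball3 h=7 -> lands@18:L; in-air after throw: [b4@12:L b5@14:L b1@15:R b2@17:R b3@18:L]
Beat 12 (L): throw ball4 h=1 -> lands@13:R; in-air after throw: [b4@13:R b5@14:L b1@15:R b2@17:R b3@18:L]
Beat 13 (R): throw ball4 h=7 -> lands@20:L; in-air after throw: [b5@14:L b1@15:R b2@17:R b3@18:L b4@20:L]
Beat 14 (L): throw ball5 h=7 -> lands@21:R; in-air after throw: [b1@15:R b2@17:R b3@18:L b4@20:L b5@21:R]

Answer: ball1:lands@15:R ball2:lands@17:R ball3:lands@18:L ball4:lands@20:L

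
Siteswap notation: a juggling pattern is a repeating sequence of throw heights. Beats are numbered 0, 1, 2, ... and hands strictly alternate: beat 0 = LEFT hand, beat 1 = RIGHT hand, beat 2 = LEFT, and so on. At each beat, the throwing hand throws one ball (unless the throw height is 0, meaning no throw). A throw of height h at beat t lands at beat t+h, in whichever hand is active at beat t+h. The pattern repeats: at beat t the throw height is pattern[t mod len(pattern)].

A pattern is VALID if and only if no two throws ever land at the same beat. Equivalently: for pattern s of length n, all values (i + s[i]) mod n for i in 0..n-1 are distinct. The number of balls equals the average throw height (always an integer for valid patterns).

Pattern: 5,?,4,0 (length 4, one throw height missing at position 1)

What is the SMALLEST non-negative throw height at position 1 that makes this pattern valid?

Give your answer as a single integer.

Answer: 3

Derivation:
i=0: (0 + 5) mod 4 = 1
i=1: s[i]=? (unknown)
i=2: (2 + 4) mod 4 = 2
i=3: (3 + 0) mod 4 = 3
Known residues: [1, 2, 3]; need a permutation of 0..3, so missing residue r = 0
Need (1 + s) mod 4 = 0; smallest s = (0 - 1) mod 4 = 3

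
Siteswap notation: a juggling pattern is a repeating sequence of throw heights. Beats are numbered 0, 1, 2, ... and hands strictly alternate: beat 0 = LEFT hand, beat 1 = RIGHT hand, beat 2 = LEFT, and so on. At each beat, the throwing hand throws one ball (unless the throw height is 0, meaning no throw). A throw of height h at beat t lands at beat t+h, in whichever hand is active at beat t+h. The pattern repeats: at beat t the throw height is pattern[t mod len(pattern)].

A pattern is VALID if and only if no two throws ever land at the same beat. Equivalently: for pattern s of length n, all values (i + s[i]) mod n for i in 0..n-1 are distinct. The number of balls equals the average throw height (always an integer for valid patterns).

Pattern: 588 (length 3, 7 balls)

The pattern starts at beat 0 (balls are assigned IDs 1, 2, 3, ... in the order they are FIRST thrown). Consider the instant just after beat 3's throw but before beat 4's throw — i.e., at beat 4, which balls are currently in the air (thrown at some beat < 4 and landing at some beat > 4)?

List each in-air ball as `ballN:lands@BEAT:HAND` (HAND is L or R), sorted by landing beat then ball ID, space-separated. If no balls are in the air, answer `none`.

Answer: ball1:lands@5:R ball4:lands@8:L ball2:lands@9:R ball3:lands@10:L

Derivation:
Beat 0 (L): throw ball1 h=5 -> lands@5:R; in-air after throw: [b1@5:R]
Beat 1 (R): throw ball2 h=8 -> lands@9:R; in-air after throw: [b1@5:R b2@9:R]
Beat 2 (L): throw ball3 h=8 -> lands@10:L; in-air after throw: [b1@5:R b2@9:R b3@10:L]
Beat 3 (R): throw ball4 h=5 -> lands@8:L; in-air after throw: [b1@5:R b4@8:L b2@9:R b3@10:L]
Beat 4 (L): throw ball5 h=8 -> lands@12:L; in-air after throw: [b1@5:R b4@8:L b2@9:R b3@10:L b5@12:L]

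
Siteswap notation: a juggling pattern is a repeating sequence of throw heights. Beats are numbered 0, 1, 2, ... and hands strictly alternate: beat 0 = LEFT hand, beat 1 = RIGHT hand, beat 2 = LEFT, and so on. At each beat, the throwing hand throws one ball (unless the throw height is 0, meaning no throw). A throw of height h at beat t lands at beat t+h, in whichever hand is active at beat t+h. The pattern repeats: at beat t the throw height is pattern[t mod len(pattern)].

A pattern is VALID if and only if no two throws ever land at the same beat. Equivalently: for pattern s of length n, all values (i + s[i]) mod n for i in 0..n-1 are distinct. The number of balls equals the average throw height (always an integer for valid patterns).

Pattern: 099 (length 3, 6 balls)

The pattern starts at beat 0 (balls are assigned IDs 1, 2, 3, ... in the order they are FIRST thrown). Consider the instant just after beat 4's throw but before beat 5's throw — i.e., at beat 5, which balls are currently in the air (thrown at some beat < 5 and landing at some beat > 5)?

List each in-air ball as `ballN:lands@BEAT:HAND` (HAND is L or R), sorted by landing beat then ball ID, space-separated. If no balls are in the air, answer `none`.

Answer: ball1:lands@10:L ball2:lands@11:R ball3:lands@13:R

Derivation:
Beat 1 (R): throw ball1 h=9 -> lands@10:L; in-air after throw: [b1@10:L]
Beat 2 (L): throw ball2 h=9 -> lands@11:R; in-air after throw: [b1@10:L b2@11:R]
Beat 4 (L): throw ball3 h=9 -> lands@13:R; in-air after throw: [b1@10:L b2@11:R b3@13:R]
Beat 5 (R): throw ball4 h=9 -> lands@14:L; in-air after throw: [b1@10:L b2@11:R b3@13:R b4@14:L]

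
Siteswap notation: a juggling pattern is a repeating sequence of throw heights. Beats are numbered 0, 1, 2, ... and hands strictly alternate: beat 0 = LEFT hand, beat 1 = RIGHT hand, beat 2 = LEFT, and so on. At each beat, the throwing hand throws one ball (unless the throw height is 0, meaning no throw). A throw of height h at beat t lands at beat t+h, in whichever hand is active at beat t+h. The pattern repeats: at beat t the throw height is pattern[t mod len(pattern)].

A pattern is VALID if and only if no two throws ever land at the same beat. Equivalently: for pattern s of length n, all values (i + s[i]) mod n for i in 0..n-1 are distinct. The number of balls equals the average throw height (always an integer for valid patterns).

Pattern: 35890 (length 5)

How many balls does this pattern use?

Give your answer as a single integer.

Answer: 5

Derivation:
Pattern = [3, 5, 8, 9, 0], length n = 5
  position 0: throw height = 3, running sum = 3
  position 1: throw height = 5, running sum = 8
  position 2: throw height = 8, running sum = 16
  position 3: throw height = 9, running sum = 25
  position 4: throw height = 0, running sum = 25
Total sum = 25; balls = sum / n = 25 / 5 = 5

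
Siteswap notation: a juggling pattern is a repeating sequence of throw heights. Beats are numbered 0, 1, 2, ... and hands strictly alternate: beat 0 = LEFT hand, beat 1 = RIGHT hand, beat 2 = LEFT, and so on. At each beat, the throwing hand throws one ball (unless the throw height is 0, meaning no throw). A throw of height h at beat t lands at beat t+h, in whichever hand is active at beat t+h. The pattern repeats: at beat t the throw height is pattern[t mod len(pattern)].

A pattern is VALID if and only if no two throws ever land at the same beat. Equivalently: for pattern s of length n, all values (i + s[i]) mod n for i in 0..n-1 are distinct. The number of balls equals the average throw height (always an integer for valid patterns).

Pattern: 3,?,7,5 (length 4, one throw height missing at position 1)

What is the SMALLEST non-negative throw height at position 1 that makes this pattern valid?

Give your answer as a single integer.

i=0: (0 + 3) mod 4 = 3
i=1: s[i]=? (unknown)
i=2: (2 + 7) mod 4 = 1
i=3: (3 + 5) mod 4 = 0
Known residues: [0, 1, 3]; need a permutation of 0..3, so missing residue r = 2
Need (1 + s) mod 4 = 2; smallest s = (2 - 1) mod 4 = 1

Answer: 1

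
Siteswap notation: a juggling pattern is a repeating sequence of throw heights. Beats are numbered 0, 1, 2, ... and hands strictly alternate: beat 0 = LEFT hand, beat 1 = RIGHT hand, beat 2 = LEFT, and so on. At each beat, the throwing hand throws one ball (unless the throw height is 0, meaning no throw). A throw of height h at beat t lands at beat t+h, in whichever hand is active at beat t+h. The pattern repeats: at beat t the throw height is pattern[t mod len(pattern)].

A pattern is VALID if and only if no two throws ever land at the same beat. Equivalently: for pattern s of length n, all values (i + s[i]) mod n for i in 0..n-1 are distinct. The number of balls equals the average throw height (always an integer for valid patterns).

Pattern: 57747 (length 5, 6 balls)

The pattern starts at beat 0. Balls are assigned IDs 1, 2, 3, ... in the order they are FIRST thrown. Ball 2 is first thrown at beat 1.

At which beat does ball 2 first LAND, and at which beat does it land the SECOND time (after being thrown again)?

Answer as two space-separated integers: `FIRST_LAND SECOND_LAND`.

Answer: 8 12

Derivation:
Beat 0 (L): throw ball1 h=5 -> lands@5:R; in-air after throw: [b1@5:R]
Beat 1 (R): throw ball2 h=7 -> lands@8:L; in-air after throw: [b1@5:R b2@8:L]
Beat 2 (L): throw ball3 h=7 -> lands@9:R; in-air after throw: [b1@5:R b2@8:L b3@9:R]
Beat 3 (R): throw ball4 h=4 -> lands@7:R; in-air after throw: [b1@5:R b4@7:R b2@8:L b3@9:R]
Beat 4 (L): throw ball5 h=7 -> lands@11:R; in-air after throw: [b1@5:R b4@7:R b2@8:L b3@9:R b5@11:R]
Beat 5 (R): throw ball1 h=5 -> lands@10:L; in-air after throw: [b4@7:R b2@8:L b3@9:R b1@10:L b5@11:R]
Beat 6 (L): throw ball6 h=7 -> lands@13:R; in-air after throw: [b4@7:R b2@8:L b3@9:R b1@10:L b5@11:R b6@13:R]
Beat 7 (R): throw ball4 h=7 -> lands@14:L; in-air after throw: [b2@8:L b3@9:R b1@10:L b5@11:R b6@13:R b4@14:L]
Beat 8 (L): throw ball2 h=4 -> lands@12:L; in-air after throw: [b3@9:R b1@10:L b5@11:R b2@12:L b6@13:R b4@14:L]
Beat 9 (R): throw ball3 h=7 -> lands@16:L; in-air after throw: [b1@10:L b5@11:R b2@12:L b6@13:R b4@14:L b3@16:L]
Beat 10 (L): throw ball1 h=5 -> lands@15:R; in-air after throw: [b5@11:R b2@12:L b6@13:R b4@14:L b1@15:R b3@16:L]
Beat 11 (R): throw ball5 h=7 -> lands@18:L; in-air after throw: [b2@12:L b6@13:R b4@14:L b1@15:R b3@16:L b5@18:L]
Beat 12 (L): throw ball2 h=7 -> lands@19:R; in-air after throw: [b6@13:R b4@14:L b1@15:R b3@16:L b5@18:L b2@19:R]
Ball 2: thrown@1 h=7 -> first land @8; rethrown@8 h=4 -> second land @12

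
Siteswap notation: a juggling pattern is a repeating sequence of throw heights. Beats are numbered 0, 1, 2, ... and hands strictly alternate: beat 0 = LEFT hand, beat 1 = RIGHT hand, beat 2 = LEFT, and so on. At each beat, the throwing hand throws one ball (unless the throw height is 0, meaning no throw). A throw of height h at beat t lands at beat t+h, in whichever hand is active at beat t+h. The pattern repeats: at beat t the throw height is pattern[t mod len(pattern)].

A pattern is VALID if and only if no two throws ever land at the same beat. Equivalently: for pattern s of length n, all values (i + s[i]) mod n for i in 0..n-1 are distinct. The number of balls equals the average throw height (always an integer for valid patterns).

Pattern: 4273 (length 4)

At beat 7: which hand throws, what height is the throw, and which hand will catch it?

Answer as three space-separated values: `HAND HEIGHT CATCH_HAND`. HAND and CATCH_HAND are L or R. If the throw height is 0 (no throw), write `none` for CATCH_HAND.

Beat 7: 7 mod 2 = 1, so hand = R
Throw height = pattern[7 mod 4] = pattern[3] = 3
Lands at beat 7+3=10, 10 mod 2 = 0, so catch hand = L

Answer: R 3 L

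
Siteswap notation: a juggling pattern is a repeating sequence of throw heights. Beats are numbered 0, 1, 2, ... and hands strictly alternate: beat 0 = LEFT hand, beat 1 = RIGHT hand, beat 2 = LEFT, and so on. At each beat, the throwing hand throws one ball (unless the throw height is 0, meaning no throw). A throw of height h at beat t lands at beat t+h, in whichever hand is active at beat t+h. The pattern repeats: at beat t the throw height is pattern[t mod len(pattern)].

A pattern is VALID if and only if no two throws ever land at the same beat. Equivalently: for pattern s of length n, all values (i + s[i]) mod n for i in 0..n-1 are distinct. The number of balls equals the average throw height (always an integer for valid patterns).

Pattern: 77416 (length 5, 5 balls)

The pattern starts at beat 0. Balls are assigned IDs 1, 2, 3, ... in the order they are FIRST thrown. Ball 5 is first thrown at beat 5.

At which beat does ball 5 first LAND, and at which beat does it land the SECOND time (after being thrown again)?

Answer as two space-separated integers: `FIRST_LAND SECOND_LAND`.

Beat 0 (L): throw ball1 h=7 -> lands@7:R; in-air after throw: [b1@7:R]
Beat 1 (R): throw ball2 h=7 -> lands@8:L; in-air after throw: [b1@7:R b2@8:L]
Beat 2 (L): throw ball3 h=4 -> lands@6:L; in-air after throw: [b3@6:L b1@7:R b2@8:L]
Beat 3 (R): throw ball4 h=1 -> lands@4:L; in-air after throw: [b4@4:L b3@6:L b1@7:R b2@8:L]
Beat 4 (L): throw ball4 h=6 -> lands@10:L; in-air after throw: [b3@6:L b1@7:R b2@8:L b4@10:L]
Beat 5 (R): throw ball5 h=7 -> lands@12:L; in-air after throw: [b3@6:L b1@7:R b2@8:L b4@10:L b5@12:L]
Beat 6 (L): throw ball3 h=7 -> lands@13:R; in-air after throw: [b1@7:R b2@8:L b4@10:L b5@12:L b3@13:R]
Beat 7 (R): throw ball1 h=4 -> lands@11:R; in-air after throw: [b2@8:L b4@10:L b1@11:R b5@12:L b3@13:R]
Beat 8 (L): throw ball2 h=1 -> lands@9:R; in-air after throw: [b2@9:R b4@10:L b1@11:R b5@12:L b3@13:R]
Beat 9 (R): throw ball2 h=6 -> lands@15:R; in-air after throw: [b4@10:L b1@11:R b5@12:L b3@13:R b2@15:R]
Beat 10 (L): throw ball4 h=7 -> lands@17:R; in-air after throw: [b1@11:R b5@12:L b3@13:R b2@15:R b4@17:R]
Beat 11 (R): throw ball1 h=7 -> lands@18:L; in-air after throw: [b5@12:L b3@13:R b2@15:R b4@17:R b1@18:L]
Beat 12 (L): throw ball5 h=4 -> lands@16:L; in-air after throw: [b3@13:R b2@15:R b5@16:L b4@17:R b1@18:L]
Beat 13 (R): throw ball3 h=1 -> lands@14:L; in-air after throw: [b3@14:L b2@15:R b5@16:L b4@17:R b1@18:L]
Beat 14 (L): throw ball3 h=6 -> lands@20:L; in-air after throw: [b2@15:R b5@16:L b4@17:R b1@18:L b3@20:L]
Beat 15 (R): throw ball2 h=7 -> lands@22:L; in-air after throw: [b5@16:L b4@17:R b1@18:L b3@20:L b2@22:L]
Beat 16 (L): throw ball5 h=7 -> lands@23:R; in-air after throw: [b4@17:R b1@18:L b3@20:L b2@22:L b5@23:R]
Ball 5: thrown@5 h=7 -> first land @12; rethrown@12 h=4 -> second land @16

Answer: 12 16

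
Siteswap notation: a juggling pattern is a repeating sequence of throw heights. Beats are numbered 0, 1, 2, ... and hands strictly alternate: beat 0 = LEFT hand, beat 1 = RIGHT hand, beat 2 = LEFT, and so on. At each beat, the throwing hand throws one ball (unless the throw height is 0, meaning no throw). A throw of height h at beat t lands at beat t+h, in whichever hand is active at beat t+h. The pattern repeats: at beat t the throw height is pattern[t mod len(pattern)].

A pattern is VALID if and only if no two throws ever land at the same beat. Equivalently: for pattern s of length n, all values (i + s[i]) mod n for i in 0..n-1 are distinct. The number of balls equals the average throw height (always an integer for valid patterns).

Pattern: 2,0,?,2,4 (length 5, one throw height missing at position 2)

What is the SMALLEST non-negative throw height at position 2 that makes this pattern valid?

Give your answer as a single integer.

i=0: (0 + 2) mod 5 = 2
i=1: (1 + 0) mod 5 = 1
i=2: s[i]=? (unknown)
i=3: (3 + 2) mod 5 = 0
i=4: (4 + 4) mod 5 = 3
Known residues: [0, 1, 2, 3]; need a permutation of 0..4, so missing residue r = 4
Need (2 + s) mod 5 = 4; smallest s = (4 - 2) mod 5 = 2

Answer: 2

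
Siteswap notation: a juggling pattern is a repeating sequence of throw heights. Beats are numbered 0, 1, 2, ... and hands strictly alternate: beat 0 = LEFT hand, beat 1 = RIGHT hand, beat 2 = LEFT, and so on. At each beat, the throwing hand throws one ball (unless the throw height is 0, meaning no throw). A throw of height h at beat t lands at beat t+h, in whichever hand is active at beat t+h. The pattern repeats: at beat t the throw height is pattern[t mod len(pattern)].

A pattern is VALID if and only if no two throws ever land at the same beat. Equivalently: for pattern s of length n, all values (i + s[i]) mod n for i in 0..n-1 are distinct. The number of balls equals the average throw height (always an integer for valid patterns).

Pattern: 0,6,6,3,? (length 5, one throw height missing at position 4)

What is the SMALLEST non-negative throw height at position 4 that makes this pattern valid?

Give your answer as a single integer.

Answer: 0

Derivation:
i=0: (0 + 0) mod 5 = 0
i=1: (1 + 6) mod 5 = 2
i=2: (2 + 6) mod 5 = 3
i=3: (3 + 3) mod 5 = 1
i=4: s[i]=? (unknown)
Known residues: [0, 1, 2, 3]; need a permutation of 0..4, so missing residue r = 4
Need (4 + s) mod 5 = 4; smallest s = (4 - 4) mod 5 = 0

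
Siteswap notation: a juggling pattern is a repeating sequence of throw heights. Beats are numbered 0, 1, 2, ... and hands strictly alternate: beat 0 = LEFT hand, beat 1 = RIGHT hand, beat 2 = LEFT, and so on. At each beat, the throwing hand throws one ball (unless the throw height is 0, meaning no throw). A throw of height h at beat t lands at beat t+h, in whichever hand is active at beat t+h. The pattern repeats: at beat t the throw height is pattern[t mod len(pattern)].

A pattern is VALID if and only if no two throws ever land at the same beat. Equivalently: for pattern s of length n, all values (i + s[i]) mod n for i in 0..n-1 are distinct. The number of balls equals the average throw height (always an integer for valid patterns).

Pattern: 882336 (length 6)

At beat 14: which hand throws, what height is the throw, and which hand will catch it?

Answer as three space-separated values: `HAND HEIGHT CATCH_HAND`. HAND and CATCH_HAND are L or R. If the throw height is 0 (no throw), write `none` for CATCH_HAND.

Answer: L 2 L

Derivation:
Beat 14: 14 mod 2 = 0, so hand = L
Throw height = pattern[14 mod 6] = pattern[2] = 2
Lands at beat 14+2=16, 16 mod 2 = 0, so catch hand = L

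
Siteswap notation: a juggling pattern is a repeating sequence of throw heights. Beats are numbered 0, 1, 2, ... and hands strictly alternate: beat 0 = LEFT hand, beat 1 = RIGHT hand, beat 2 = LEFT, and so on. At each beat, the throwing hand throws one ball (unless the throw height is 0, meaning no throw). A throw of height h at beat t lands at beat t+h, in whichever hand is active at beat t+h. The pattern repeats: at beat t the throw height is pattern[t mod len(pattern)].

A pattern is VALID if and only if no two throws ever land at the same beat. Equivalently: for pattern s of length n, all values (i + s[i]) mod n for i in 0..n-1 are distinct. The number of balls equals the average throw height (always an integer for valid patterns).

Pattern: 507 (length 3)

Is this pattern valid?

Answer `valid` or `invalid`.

i=0: (i + s[i]) mod n = (0 + 5) mod 3 = 2
i=1: (i + s[i]) mod n = (1 + 0) mod 3 = 1
i=2: (i + s[i]) mod n = (2 + 7) mod 3 = 0
Residues: [2, 1, 0], distinct: True

Answer: valid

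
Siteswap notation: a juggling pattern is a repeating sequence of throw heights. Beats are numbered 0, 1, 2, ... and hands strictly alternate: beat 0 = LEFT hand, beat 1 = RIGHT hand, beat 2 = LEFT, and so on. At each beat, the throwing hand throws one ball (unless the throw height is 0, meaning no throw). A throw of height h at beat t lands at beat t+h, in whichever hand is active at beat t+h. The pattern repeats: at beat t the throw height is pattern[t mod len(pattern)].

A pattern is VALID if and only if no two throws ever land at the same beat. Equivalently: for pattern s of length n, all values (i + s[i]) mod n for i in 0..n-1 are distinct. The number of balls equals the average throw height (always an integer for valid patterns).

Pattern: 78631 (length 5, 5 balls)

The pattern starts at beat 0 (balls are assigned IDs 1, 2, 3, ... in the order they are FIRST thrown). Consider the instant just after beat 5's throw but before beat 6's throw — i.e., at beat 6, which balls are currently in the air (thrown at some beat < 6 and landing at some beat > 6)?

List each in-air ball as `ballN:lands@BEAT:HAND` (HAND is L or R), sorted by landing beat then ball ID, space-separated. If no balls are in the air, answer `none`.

Answer: ball1:lands@7:R ball3:lands@8:L ball2:lands@9:R ball5:lands@12:L

Derivation:
Beat 0 (L): throw ball1 h=7 -> lands@7:R; in-air after throw: [b1@7:R]
Beat 1 (R): throw ball2 h=8 -> lands@9:R; in-air after throw: [b1@7:R b2@9:R]
Beat 2 (L): throw ball3 h=6 -> lands@8:L; in-air after throw: [b1@7:R b3@8:L b2@9:R]
Beat 3 (R): throw ball4 h=3 -> lands@6:L; in-air after throw: [b4@6:L b1@7:R b3@8:L b2@9:R]
Beat 4 (L): throw ball5 h=1 -> lands@5:R; in-air after throw: [b5@5:R b4@6:L b1@7:R b3@8:L b2@9:R]
Beat 5 (R): throw ball5 h=7 -> lands@12:L; in-air after throw: [b4@6:L b1@7:R b3@8:L b2@9:R b5@12:L]
Beat 6 (L): throw ball4 h=8 -> lands@14:L; in-air after throw: [b1@7:R b3@8:L b2@9:R b5@12:L b4@14:L]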